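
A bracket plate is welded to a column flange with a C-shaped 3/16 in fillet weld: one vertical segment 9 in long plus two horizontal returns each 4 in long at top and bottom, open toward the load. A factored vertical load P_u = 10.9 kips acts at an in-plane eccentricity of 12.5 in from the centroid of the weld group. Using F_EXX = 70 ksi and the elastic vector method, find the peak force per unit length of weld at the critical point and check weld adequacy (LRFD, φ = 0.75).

f_max ≈ 3.36 kip/in; adequate

Total weld length L_w = 17 in. Treat welds as unit-width lines.
Centroid: x̄ = 2×4×2 / 17 = 0.9412 in from the vertical weld.
Polar moment about centroid: J = I_x + I_y = [9³/12 + 2×4×4.5²] + [9×0.9412² + 2(4³/12 + 4×1.059²)] = 250.4 in³.
Direct shear f_v = P/L_w = 10.9 / 17 = 0.6412 kip/in (vertical).
Torsion M = P·e = 10.9 × 12.5 = 136.25 kip·in.
Critical point at (x, y) = (3.059, 4.5) from centroid. f_tx = M·y/J = 2.449 kip/in; f_ty = M·x/J = 1.665 kip/in.
Resultant f_max = √[f_tx² + (f_v + f_ty)²] = √[2.449² + (0.6412 + 1.665)²] = 3.364 kip/in.
Capacity per unit length: φr_n = 0.75 × 0.6 × 70 × (0.707 × 0.1875) = 4.176 kip/in.
3.364 ≤ 4.176 → adequate.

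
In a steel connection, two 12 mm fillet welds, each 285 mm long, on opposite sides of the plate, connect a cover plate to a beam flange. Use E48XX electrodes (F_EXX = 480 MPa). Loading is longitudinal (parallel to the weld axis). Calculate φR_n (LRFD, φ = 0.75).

φR_n ≈ 1040 kN

Effective throat t_e = 0.707 × 12 = 8.484 mm.
Total length L = 570 mm; A_we = 8.484 × 570 = 4836 mm².
F_nw = 0.6 F_EXX = 0.6 × 480 = 288 MPa.
φR_n = 0.75 × 288 × 4836 × 10⁻³ = 1045 kN.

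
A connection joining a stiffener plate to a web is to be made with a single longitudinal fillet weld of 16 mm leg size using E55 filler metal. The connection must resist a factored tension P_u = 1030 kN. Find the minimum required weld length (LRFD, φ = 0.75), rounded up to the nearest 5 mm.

L = 370 mm

E55XX → F_EXX = 550 MPa.
Throat t_e = 0.707 × 16 = 11.31 mm.
φr_n = 0.75 × 0.6 × 550 × 11.31 × 10⁻³ = 2.8 kN/mm.
L_req = P_u / φr_n = 1030 / 2.8 = 367.9 mm total.
Round up → use L = 370 mm.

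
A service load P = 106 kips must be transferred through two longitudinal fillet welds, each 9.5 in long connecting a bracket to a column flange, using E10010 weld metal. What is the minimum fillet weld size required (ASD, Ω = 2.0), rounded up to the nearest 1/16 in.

w = 5/16 in

E100XX → F_EXX = 100 ksi.
Total weld length L = 19 in.
Required throat t_e = P × Ω / (0.6 F_EXX × L) = 106 × 2.0 / (0.6 × 100 × 19) = 0.186 in.
Required leg w = t_e / 0.707 = 0.263 in → use 5/16 in.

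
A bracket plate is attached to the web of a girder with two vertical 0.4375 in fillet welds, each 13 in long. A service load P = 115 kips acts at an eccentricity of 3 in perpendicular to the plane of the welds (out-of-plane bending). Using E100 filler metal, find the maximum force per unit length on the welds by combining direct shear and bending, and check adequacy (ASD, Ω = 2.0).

f_max ≈ 7.55 kip/in; adequate

E100XX → F_EXX = 100 ksi.
L_w = 2 × 13 = 26 in; section modulus (unit throat) S = 2 × L²/6 = 56.33 in².
Direct shear f_v = P/L_w = 115/26 = 4.423 kip/in.
Moment M = P × e = 115 × 3 = 345 kip·in; bending f_b = M/S = 6.124 kip/in.
f_max = √(f_v² + f_b²) = √(4.423² + 6.124²) = 7.554 kip/in.
r_n/Ω = (1/2.0) × 0.6 × 100 × (0.707 × 0.4375) = 9.279 kip/in → adequate.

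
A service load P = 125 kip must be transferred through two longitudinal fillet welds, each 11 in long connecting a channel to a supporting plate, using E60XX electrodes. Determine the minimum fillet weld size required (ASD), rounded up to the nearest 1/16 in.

E60XX → F_EXX = 60 ksi.
Total weld length L = 22 in.
Required throat t_e = P × Ω / (0.6 F_EXX × L) = 125 × 2.0 / (0.6 × 60 × 22) = 0.3157 in.
Required leg w = t_e / 0.707 = 0.4465 in → use 1/2 in.

w = 1/2 in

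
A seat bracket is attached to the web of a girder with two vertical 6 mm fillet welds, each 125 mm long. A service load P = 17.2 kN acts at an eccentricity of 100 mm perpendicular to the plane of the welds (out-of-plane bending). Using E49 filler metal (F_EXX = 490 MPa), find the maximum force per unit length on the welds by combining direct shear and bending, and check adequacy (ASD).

f_max ≈ 337 N/mm; adequate

L_w = 2 × 125 = 250 mm; section modulus (unit throat) S = 2 × L²/6 = 5208 mm².
Direct shear f_v = P/L_w = 17.2×10³/250 = 68.8 N/mm.
Moment M = P × e = 17.2×10³ × 100 = 1720000 N·mm; bending f_b = M/S = 330.2 N/mm.
f_max = √(f_v² + f_b²) = √(68.8² + 330.2²) = 337.3 N/mm.
r_n/Ω = (1/2.0) × 0.6 × 490 × (0.707 × 6) = 623.6 N/mm → adequate.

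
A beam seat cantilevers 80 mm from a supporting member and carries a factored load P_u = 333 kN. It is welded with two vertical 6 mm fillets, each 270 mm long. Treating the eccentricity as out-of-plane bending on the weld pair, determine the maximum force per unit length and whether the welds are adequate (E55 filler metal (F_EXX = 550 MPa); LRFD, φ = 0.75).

L_w = 2 × 270 = 540 mm; section modulus (unit throat) S = 2 × L²/6 = 24300 mm².
Direct shear f_v = P/L_w = 333×10³/540 = 616.7 N/mm.
Moment M = P × e = 333×10³ × 80 = 26640000 N·mm; bending f_b = M/S = 1096 N/mm.
f_max = √(f_v² + f_b²) = √(616.7² + 1096²) = 1258 N/mm.
φr_n = 0.75 × 0.6 × 550 × (0.707 × 6) = 1050 N/mm → NOT adequate.

f_max ≈ 1260 N/mm; NOT adequate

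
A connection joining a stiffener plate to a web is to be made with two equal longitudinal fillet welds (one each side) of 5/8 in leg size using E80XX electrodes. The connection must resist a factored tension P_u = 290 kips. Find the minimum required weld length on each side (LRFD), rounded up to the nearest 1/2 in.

L = 9.5 in on each side

E80XX → F_EXX = 80 ksi.
Throat t_e = 0.707 × 0.625 = 0.4419 in.
φr_n = 0.75 × 0.6 × 80 × 0.4419 = 15.91 kips/in.
L_req = P_u / φr_n = 290 / 15.91 = 18.23 in total.
Per side: 18.23 / 2 = 9.115 in.
Round up → use L = 9.5 in on each side.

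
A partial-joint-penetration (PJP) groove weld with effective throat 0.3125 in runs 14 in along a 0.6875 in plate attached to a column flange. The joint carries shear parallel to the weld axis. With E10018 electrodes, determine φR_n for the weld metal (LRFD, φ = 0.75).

φR_n ≈ 197 kip

E100XX → F_EXX = 100 ksi.
Effective throat (given) t_e = 0.3125 in.
A_we = 0.3125 × 14 = 4.375 in².
F_nw = 0.6 F_EXX = 60 ksi.
φR_n = 0.75 × 60 × 4.375 = 196.9 kip.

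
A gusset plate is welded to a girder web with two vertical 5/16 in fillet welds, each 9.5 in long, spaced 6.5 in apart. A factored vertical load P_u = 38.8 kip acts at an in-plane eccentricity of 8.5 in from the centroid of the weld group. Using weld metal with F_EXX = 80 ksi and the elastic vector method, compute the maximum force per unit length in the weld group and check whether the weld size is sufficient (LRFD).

f_max ≈ 6.89 kip/in; adequate

Total weld length L_w = 19 in. Treat welds as unit-width lines.
Polar moment about centroid: J = 2[d³/12 + d(b/2)²] = 2[9.5³/12 + 9.5×3.25²] = 343.6 in³.
Direct shear f_v = P/L_w = 38.8 / 19 = 2.042 kip/in (vertical).
Torsion M = P·e = 38.8 × 8.5 = 329.8 kip·in.
Critical point at (x, y) = (3.25, 4.75) from centroid. f_tx = M·y/J = 4.559 kip/in; f_ty = M·x/J = 3.12 kip/in.
Resultant f_max = √[f_tx² + (f_v + f_ty)²] = √[4.559² + (2.042 + 3.12)²] = 6.887 kip/in.
Capacity per unit length: φr_n = 0.75 × 0.6 × 80 × (0.707 × 0.3125) = 7.954 kip/in.
6.887 ≤ 7.954 → adequate.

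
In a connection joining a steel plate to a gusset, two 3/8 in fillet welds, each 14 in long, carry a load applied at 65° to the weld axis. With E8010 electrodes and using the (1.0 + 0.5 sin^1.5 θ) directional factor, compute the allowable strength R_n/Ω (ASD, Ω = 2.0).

E80XX → F_EXX = 80 ksi.
t_e = 0.707 × 0.375 = 0.2651 in; A_we = 0.2651 × 28 = 7.423 in².
Directional factor: 1.0 + 0.5 sin^1.5(65°) = 1.431.
F_nw = 0.6 × 80 × 1.431 = 68.71 ksi.
R_n/Ω = (68.71 × 7.423) / 2.0 = 255 kip.

R_n/Ω ≈ 255 kip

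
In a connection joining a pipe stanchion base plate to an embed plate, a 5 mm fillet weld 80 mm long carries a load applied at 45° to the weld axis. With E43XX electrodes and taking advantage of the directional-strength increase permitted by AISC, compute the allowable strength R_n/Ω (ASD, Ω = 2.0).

E43XX → F_EXX = 430 MPa.
t_e = 0.707 × 5 = 3.535 mm; A_we = 3.535 × 80 = 282.8 mm².
Directional factor: 1.0 + 0.5 sin^1.5(45°) = 1.297.
F_nw = 0.6 × 430 × 1.297 = 334.7 MPa.
R_n/Ω = (334.7 × 282.8) / 2.0 × 10⁻³ = 47.33 kN.

R_n/Ω ≈ 47.3 kN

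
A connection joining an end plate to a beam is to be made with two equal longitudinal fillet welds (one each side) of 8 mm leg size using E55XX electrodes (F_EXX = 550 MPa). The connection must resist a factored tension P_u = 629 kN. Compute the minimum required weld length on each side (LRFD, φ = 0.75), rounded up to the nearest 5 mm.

Throat t_e = 0.707 × 8 = 5.656 mm.
φr_n = 0.75 × 0.6 × 550 × 5.656 × 10⁻³ = 1.4 kN/mm.
L_req = P_u / φr_n = 629 / 1.4 = 449.3 mm total.
Per side: 449.3 / 2 = 224.7 mm.
Round up → use L = 225 mm on each side.

L = 225 mm on each side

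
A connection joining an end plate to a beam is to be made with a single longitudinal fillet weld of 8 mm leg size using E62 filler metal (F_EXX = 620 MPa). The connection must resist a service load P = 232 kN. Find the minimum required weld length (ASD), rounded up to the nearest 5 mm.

Throat t_e = 0.707 × 8 = 5.656 mm.
r_n/Ω = (0.6 × 620 × 5.656) / 2.0 = 1052 N/mm = 1.052 kN/mm.
L_req = P / (r_n/Ω) = 232 / 1.052 = 220.5 mm total.
Round up → use L = 225 mm.

L = 225 mm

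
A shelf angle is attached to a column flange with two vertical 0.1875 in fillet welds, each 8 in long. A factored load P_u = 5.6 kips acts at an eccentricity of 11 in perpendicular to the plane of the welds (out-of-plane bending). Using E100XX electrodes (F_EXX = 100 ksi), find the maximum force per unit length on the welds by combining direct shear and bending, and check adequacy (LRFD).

L_w = 2 × 8 = 16 in; section modulus (unit throat) S = 2 × L²/6 = 21.33 in².
Direct shear f_v = P/L_w = 5.6/16 = 0.35 kip/in.
Moment M = P × e = 5.6 × 11 = 61.6 kip·in; bending f_b = M/S = 2.887 kip/in.
f_max = √(f_v² + f_b²) = √(0.35² + 2.887²) = 2.909 kip/in.
φr_n = 0.75 × 0.6 × 100 × (0.707 × 0.1875) = 5.965 kip/in → adequate.

f_max ≈ 2.91 kip/in; adequate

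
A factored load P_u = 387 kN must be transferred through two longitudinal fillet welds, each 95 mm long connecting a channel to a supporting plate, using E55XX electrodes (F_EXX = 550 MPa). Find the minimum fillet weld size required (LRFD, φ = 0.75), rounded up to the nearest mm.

Total weld length L = 190 mm.
Required throat t_e = P_u / (φ × 0.6 F_EXX × L) = 387 / (0.75 × 0.6 × 550 × 190 × 10⁻³) = 8.23 mm.
Required leg w = t_e / 0.707 = 11.64 mm → use 12 mm.

w = 12 mm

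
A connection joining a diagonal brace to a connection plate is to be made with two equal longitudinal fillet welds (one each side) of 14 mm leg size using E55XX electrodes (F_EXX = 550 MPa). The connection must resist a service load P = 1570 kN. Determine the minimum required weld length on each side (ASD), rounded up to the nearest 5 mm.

Throat t_e = 0.707 × 14 = 9.898 mm.
r_n/Ω = (0.6 × 550 × 9.898) / 2.0 = 1633 N/mm = 1.633 kN/mm.
L_req = P / (r_n/Ω) = 1570 / 1.633 = 961.3 mm total.
Per side: 961.3 / 2 = 480.7 mm.
Round up → use L = 485 mm on each side.

L = 485 mm on each side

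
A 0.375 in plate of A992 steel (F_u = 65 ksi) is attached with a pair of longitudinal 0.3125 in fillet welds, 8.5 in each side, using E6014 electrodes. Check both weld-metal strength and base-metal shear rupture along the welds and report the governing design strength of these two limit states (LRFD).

E60XX → F_EXX = 60 ksi.
t_e = 0.707 × 0.3125 = 0.2209 in; L = 17 in.
Weld metal: φR_n = 0.75 × 0.6 × 60 × 0.2209 × 17 = 101.4 kips.
Base metal (shear rupture): φR_n = 0.75 × 0.6 × 65 × 0.375 × 17 = 186.5 kips.
Governing: weld metal.

φR_n ≈ 101 kips (weld metal governs)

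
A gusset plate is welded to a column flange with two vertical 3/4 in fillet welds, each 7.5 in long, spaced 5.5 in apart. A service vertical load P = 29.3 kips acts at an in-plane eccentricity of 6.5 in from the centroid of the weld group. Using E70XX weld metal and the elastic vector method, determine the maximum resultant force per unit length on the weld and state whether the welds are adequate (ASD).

E70XX → F_EXX = 70 ksi.
Total weld length L_w = 15 in. Treat welds as unit-width lines.
Polar moment about centroid: J = 2[d³/12 + d(b/2)²] = 2[7.5³/12 + 7.5×2.75²] = 183.8 in³.
Direct shear f_v = P/L_w = 29.3 / 15 = 1.953 kip/in (vertical).
Torsion M = P·e = 29.3 × 6.5 = 190.45 kip·in.
Critical point at (x, y) = (2.75, 3.75) from centroid. f_tx = M·y/J = 3.887 kip/in; f_ty = M·x/J = 2.85 kip/in.
Resultant f_max = √[f_tx² + (f_v + f_ty)²] = √[3.887² + (1.953 + 2.85)²] = 6.179 kip/in.
Capacity per unit length: r_n/Ω = (1/2.0) × 0.6 × 70 × (0.707 × 0.75) = 11.14 kip/in.
6.179 ≤ 11.14 → adequate.

f_max ≈ 6.18 kip/in; adequate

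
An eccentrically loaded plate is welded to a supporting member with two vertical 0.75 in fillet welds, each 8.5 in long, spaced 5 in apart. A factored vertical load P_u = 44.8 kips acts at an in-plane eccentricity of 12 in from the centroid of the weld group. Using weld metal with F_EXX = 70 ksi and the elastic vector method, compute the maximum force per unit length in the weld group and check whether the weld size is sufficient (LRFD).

f_max ≈ 14.2 kip/in; adequate

Total weld length L_w = 17 in. Treat welds as unit-width lines.
Polar moment about centroid: J = 2[d³/12 + d(b/2)²] = 2[8.5³/12 + 8.5×2.5²] = 208.6 in³.
Direct shear f_v = P/L_w = 44.8 / 17 = 2.635 kip/in (vertical).
Torsion M = P·e = 44.8 × 12 = 537.6 kip·in.
Critical point at (x, y) = (2.5, 4.25) from centroid. f_tx = M·y/J = 10.95 kip/in; f_ty = M·x/J = 6.443 kip/in.
Resultant f_max = √[f_tx² + (f_v + f_ty)²] = √[10.95² + (2.635 + 6.443)²] = 14.23 kip/in.
Capacity per unit length: φr_n = 0.75 × 0.6 × 70 × (0.707 × 0.75) = 16.7 kip/in.
14.23 ≤ 16.7 → adequate.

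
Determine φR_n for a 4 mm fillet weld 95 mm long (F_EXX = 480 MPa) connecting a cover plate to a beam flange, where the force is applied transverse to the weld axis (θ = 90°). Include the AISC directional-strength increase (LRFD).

t_e = 0.707 × 4 = 2.828 mm; A_we = 2.828 × 95 = 268.7 mm².
Directional factor: 1.0 + 0.5 sin^1.5(90°) = 1.5.
F_nw = 0.6 × 480 × 1.5 = 432 MPa.
φR_n = 0.75 × 432 × 268.7 × 10⁻³ = 87.05 kN.

φR_n ≈ 87 kN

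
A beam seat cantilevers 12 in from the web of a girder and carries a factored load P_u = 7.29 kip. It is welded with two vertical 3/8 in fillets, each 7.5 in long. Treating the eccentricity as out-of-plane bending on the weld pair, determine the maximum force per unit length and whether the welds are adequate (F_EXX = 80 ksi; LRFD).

L_w = 2 × 7.5 = 15 in; section modulus (unit throat) S = 2 × L²/6 = 18.75 in².
Direct shear f_v = P/L_w = 7.29/15 = 0.486 kip/in.
Moment M = P × e = 7.29 × 12 = 87.48 kip·in; bending f_b = M/S = 4.666 kip/in.
f_max = √(f_v² + f_b²) = √(0.486² + 4.666²) = 4.691 kip/in.
φr_n = 0.75 × 0.6 × 80 × (0.707 × 0.375) = 9.544 kip/in → adequate.

f_max ≈ 4.69 kip/in; adequate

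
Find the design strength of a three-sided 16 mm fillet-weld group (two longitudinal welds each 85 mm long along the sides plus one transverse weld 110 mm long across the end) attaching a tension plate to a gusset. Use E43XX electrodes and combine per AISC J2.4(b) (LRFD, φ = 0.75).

E43XX → F_EXX = 430 MPa.
t_e = 0.707 × 16 = 11.31 mm.
R_nwl = 0.6 × 430 × 11.31 × 170 × 10⁻³ = 496.1 kN (longitudinal, 2 welds).
R_nwt = 0.6 × 430 × 11.31 × 110 × 10⁻³ = 321 kN (transverse, base value).
(i) R_nwl + R_nwt = 817.2 kN; (ii) 0.85 R_nwl + 1.5 R_nwt = 903.3 kN.
R_n = max = 903.3 kN [governs: (ii)]; φR_n = 677.5 kN.

φR_n ≈ 677 kN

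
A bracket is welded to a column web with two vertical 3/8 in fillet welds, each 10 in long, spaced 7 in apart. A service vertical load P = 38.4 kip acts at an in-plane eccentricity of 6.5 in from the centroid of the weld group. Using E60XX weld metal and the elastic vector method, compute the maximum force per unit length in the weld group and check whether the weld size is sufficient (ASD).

E60XX → F_EXX = 60 ksi.
Total weld length L_w = 20 in. Treat welds as unit-width lines.
Polar moment about centroid: J = 2[d³/12 + d(b/2)²] = 2[10³/12 + 10×3.5²] = 411.7 in³.
Direct shear f_v = P/L_w = 38.4 / 20 = 1.92 kip/in (vertical).
Torsion M = P·e = 38.4 × 6.5 = 249.6 kip·in.
Critical point at (x, y) = (3.5, 5) from centroid. f_tx = M·y/J = 3.032 kip/in; f_ty = M·x/J = 2.122 kip/in.
Resultant f_max = √[f_tx² + (f_v + f_ty)²] = √[3.032² + (1.92 + 2.122)²] = 5.053 kip/in.
Capacity per unit length: r_n/Ω = (1/2.0) × 0.6 × 60 × (0.707 × 0.375) = 4.772 kip/in.
5.053 > 4.772 → NOT adequate.

f_max ≈ 5.05 kip/in; NOT adequate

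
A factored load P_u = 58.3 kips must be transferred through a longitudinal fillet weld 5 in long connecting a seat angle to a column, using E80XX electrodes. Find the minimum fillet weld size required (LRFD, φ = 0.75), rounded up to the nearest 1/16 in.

w = 1/2 in

E80XX → F_EXX = 80 ksi.
Total weld length L = 5 in.
Required throat t_e = P_u / (φ × 0.6 F_EXX × L) = 58.3 / (0.75 × 0.6 × 80 × 5) = 0.3239 in.
Required leg w = t_e / 0.707 = 0.4581 in → use 1/2 in.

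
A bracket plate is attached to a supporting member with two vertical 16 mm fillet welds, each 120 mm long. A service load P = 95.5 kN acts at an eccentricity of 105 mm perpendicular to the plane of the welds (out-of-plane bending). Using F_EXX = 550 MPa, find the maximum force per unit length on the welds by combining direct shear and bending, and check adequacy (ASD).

f_max ≈ 2130 N/mm; NOT adequate

L_w = 2 × 120 = 240 mm; section modulus (unit throat) S = 2 × L²/6 = 4800 mm².
Direct shear f_v = P/L_w = 95.5×10³/240 = 397.9 N/mm.
Moment M = P × e = 95.5×10³ × 105 = 10028000 N·mm; bending f_b = M/S = 2089 N/mm.
f_max = √(f_v² + f_b²) = √(397.9² + 2089²) = 2127 N/mm.
r_n/Ω = (1/2.0) × 0.6 × 550 × (0.707 × 16) = 1866 N/mm → NOT adequate.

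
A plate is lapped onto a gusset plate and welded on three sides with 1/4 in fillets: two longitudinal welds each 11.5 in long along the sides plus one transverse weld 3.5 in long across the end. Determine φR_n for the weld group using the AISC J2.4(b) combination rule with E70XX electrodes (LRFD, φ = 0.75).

E70XX → F_EXX = 70 ksi.
t_e = 0.707 × 0.25 = 0.1767 in.
R_nwl = 0.6 × 70 × 0.1767 × 23 = 170.7 kips (longitudinal, 2 welds).
R_nwt = 0.6 × 70 × 0.1767 × 3.5 = 25.98 kips (transverse, base value).
(i) R_nwl + R_nwt = 196.7 kips; (ii) 0.85 R_nwl + 1.5 R_nwt = 184.1 kips.
R_n = max = 196.7 kips [governs: (i)]; φR_n = 147.5 kips.

φR_n ≈ 148 kips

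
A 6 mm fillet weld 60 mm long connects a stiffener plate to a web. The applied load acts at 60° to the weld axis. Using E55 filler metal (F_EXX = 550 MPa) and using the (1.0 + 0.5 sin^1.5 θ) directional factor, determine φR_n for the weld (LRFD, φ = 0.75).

t_e = 0.707 × 6 = 4.242 mm; A_we = 4.242 × 60 = 254.5 mm².
Directional factor: 1.0 + 0.5 sin^1.5(60°) = 1.403.
F_nw = 0.6 × 550 × 1.403 = 463 MPa.
φR_n = 0.75 × 463 × 254.5 × 10⁻³ = 88.38 kN.

φR_n ≈ 88.4 kN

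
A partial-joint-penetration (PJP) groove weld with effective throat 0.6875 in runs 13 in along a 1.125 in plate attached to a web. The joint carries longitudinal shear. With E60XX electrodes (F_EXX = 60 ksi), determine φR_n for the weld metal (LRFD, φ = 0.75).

Effective throat (given) t_e = 0.6875 in.
A_we = 0.6875 × 13 = 8.938 in².
F_nw = 0.6 F_EXX = 36 ksi.
φR_n = 0.75 × 36 × 8.938 = 241.3 kips.

φR_n ≈ 241 kips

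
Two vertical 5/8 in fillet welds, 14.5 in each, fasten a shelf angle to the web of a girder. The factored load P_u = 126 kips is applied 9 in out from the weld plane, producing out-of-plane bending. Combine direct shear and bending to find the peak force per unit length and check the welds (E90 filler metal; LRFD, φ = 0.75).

E90XX → F_EXX = 90 ksi.
L_w = 2 × 14.5 = 29 in; section modulus (unit throat) S = 2 × L²/6 = 70.08 in².
Direct shear f_v = P/L_w = 126/29 = 4.345 kip/in.
Moment M = P × e = 126 × 9 = 1134 kip·in; bending f_b = M/S = 16.18 kip/in.
f_max = √(f_v² + f_b²) = √(4.345² + 16.18²) = 16.75 kip/in.
φr_n = 0.75 × 0.6 × 90 × (0.707 × 0.625) = 17.9 kip/in → adequate.

f_max ≈ 16.8 kip/in; adequate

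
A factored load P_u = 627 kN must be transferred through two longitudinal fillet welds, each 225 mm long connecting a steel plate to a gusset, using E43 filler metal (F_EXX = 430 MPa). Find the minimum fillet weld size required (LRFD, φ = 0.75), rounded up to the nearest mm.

w = 11 mm

Total weld length L = 450 mm.
Required throat t_e = P_u / (φ × 0.6 F_EXX × L) = 627 / (0.75 × 0.6 × 430 × 450 × 10⁻³) = 7.201 mm.
Required leg w = t_e / 0.707 = 10.18 mm → use 11 mm.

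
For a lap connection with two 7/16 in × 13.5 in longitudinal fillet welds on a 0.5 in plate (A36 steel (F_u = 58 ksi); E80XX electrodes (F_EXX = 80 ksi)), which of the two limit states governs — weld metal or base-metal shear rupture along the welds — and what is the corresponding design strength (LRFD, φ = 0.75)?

φR_n ≈ 301 kip (weld metal governs)

t_e = 0.707 × 0.4375 = 0.3093 in; L = 27 in.
Weld metal: φR_n = 0.75 × 0.6 × 80 × 0.3093 × 27 = 300.7 kip.
Base metal (shear rupture): φR_n = 0.75 × 0.6 × 58 × 0.5 × 27 = 352.3 kip.
Governing: weld metal.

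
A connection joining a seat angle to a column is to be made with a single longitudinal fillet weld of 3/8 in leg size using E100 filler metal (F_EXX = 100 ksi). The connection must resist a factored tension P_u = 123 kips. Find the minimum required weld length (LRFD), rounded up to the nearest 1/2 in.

Throat t_e = 0.707 × 0.375 = 0.2651 in.
φr_n = 0.75 × 0.6 × 100 × 0.2651 = 11.93 kips/in.
L_req = P_u / φr_n = 123 / 11.93 = 10.31 in total.
Round up → use L = 10.5 in.

L = 10.5 in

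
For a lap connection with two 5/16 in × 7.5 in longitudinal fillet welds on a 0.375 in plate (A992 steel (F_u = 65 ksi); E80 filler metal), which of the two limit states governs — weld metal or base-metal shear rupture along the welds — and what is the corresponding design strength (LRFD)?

E80XX → F_EXX = 80 ksi.
t_e = 0.707 × 0.3125 = 0.2209 in; L = 15 in.
Weld metal: φR_n = 0.75 × 0.6 × 80 × 0.2209 × 15 = 119.3 kips.
Base metal (shear rupture): φR_n = 0.75 × 0.6 × 65 × 0.375 × 15 = 164.5 kips.
Governing: weld metal.

φR_n ≈ 119 kips (weld metal governs)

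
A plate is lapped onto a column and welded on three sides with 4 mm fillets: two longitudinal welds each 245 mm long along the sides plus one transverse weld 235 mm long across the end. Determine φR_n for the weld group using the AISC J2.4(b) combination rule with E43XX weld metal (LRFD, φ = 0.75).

E43XX → F_EXX = 430 MPa.
t_e = 0.707 × 4 = 2.828 mm.
R_nwl = 0.6 × 430 × 2.828 × 490 × 10⁻³ = 357.5 kN (longitudinal, 2 welds).
R_nwt = 0.6 × 430 × 2.828 × 235 × 10⁻³ = 171.5 kN (transverse, base value).
(i) R_nwl + R_nwt = 529 kN; (ii) 0.85 R_nwl + 1.5 R_nwt = 561.1 kN.
R_n = max = 561.1 kN [governs: (ii)]; φR_n = 420.8 kN.

φR_n ≈ 421 kN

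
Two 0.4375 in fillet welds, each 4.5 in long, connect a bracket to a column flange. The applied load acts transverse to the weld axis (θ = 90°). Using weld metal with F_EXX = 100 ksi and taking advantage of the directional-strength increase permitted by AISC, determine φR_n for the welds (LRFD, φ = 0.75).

t_e = 0.707 × 0.4375 = 0.3093 in; A_we = 0.3093 × 9 = 2.784 in².
Directional factor: 1.0 + 0.5 sin^1.5(90°) = 1.5.
F_nw = 0.6 × 100 × 1.5 = 90 ksi.
φR_n = 0.75 × 90 × 2.784 = 187.9 kips.

φR_n ≈ 188 kips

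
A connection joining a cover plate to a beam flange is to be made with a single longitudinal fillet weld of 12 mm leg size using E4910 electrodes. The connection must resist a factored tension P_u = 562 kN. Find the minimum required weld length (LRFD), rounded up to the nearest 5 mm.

L = 305 mm

E49XX → F_EXX = 490 MPa.
Throat t_e = 0.707 × 12 = 8.484 mm.
φr_n = 0.75 × 0.6 × 490 × 8.484 × 10⁻³ = 1.871 kN/mm.
L_req = P_u / φr_n = 562 / 1.871 = 300.4 mm total.
Round up → use L = 305 mm.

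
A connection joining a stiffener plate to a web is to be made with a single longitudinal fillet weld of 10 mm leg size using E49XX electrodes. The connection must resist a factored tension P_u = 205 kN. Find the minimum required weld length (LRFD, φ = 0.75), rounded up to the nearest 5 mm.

L = 135 mm

E49XX → F_EXX = 490 MPa.
Throat t_e = 0.707 × 10 = 7.07 mm.
φr_n = 0.75 × 0.6 × 490 × 7.07 × 10⁻³ = 1.559 kN/mm.
L_req = P_u / φr_n = 205 / 1.559 = 131.5 mm total.
Round up → use L = 135 mm.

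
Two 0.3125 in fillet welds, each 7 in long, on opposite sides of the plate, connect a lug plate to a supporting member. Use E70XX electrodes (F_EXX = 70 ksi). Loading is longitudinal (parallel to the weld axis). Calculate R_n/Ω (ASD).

Effective throat t_e = 0.707 × 0.3125 = 0.2209 in.
Total length L = 14 in; A_we = 0.2209 × 14 = 3.093 in².
F_nw = 0.6 F_EXX = 0.6 × 70 = 42 ksi.
R_n = 42 × 3.093 = 129.9 kips; R_n/Ω = 129.9/2.0 = 64.96 kips.

R_n/Ω ≈ 65 kips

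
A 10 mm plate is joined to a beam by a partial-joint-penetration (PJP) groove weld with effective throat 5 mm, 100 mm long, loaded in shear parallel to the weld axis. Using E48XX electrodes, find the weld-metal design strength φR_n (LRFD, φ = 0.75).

φR_n ≈ 108 kN

E48XX → F_EXX = 480 MPa.
Effective throat (given) t_e = 5 mm.
A_we = 5 × 100 = 500 mm².
F_nw = 0.6 F_EXX = 288 MPa.
φR_n = 0.75 × 288 × 500 × 10⁻³ = 108 kN.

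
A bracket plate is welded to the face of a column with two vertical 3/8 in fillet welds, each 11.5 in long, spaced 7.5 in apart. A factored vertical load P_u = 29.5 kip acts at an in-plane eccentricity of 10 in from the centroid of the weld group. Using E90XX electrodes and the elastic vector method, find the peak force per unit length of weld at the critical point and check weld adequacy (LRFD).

f_max ≈ 4.35 kip/in; adequate

E90XX → F_EXX = 90 ksi.
Total weld length L_w = 23 in. Treat welds as unit-width lines.
Polar moment about centroid: J = 2[d³/12 + d(b/2)²] = 2[11.5³/12 + 11.5×3.75²] = 576.9 in³.
Direct shear f_v = P/L_w = 29.5 / 23 = 1.283 kip/in (vertical).
Torsion M = P·e = 29.5 × 10 = 295 kip·in.
Critical point at (x, y) = (3.75, 5.75) from centroid. f_tx = M·y/J = 2.94 kip/in; f_ty = M·x/J = 1.918 kip/in.
Resultant f_max = √[f_tx² + (f_v + f_ty)²] = √[2.94² + (1.283 + 1.918)²] = 4.346 kip/in.
Capacity per unit length: φr_n = 0.75 × 0.6 × 90 × (0.707 × 0.375) = 10.74 kip/in.
4.346 ≤ 10.74 → adequate.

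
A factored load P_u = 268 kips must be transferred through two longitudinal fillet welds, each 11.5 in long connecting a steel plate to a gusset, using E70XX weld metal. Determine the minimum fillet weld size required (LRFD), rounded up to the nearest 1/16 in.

E70XX → F_EXX = 70 ksi.
Total weld length L = 23 in.
Required throat t_e = P_u / (φ × 0.6 F_EXX × L) = 268 / (0.75 × 0.6 × 70 × 23) = 0.3699 in.
Required leg w = t_e / 0.707 = 0.5232 in → use 9/16 in.

w = 9/16 in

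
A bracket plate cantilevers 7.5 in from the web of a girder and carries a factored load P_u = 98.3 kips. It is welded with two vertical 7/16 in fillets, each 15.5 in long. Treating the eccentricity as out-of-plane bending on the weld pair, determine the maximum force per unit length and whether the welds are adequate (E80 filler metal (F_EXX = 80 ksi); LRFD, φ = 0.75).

f_max ≈ 9.74 kip/in; adequate

L_w = 2 × 15.5 = 31 in; section modulus (unit throat) S = 2 × L²/6 = 80.08 in².
Direct shear f_v = P/L_w = 98.3/31 = 3.171 kip/in.
Moment M = P × e = 98.3 × 7.5 = 737.25 kip·in; bending f_b = M/S = 9.206 kip/in.
f_max = √(f_v² + f_b²) = √(3.171² + 9.206²) = 9.737 kip/in.
φr_n = 0.75 × 0.6 × 80 × (0.707 × 0.4375) = 11.14 kip/in → adequate.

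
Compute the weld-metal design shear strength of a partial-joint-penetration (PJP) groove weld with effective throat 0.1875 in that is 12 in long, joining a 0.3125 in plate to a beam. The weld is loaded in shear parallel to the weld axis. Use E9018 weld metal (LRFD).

E90XX → F_EXX = 90 ksi.
Effective throat (given) t_e = 0.1875 in.
A_we = 0.1875 × 12 = 2.25 in².
F_nw = 0.6 F_EXX = 54 ksi.
φR_n = 0.75 × 54 × 2.25 = 91.12 kips.

φR_n ≈ 91.1 kips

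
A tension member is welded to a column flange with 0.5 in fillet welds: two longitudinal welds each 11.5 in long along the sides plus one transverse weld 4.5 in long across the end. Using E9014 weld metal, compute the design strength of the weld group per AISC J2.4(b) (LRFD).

E90XX → F_EXX = 90 ksi.
t_e = 0.707 × 0.5 = 0.3535 in.
R_nwl = 0.6 × 90 × 0.3535 × 23 = 439 kip (longitudinal, 2 welds).
R_nwt = 0.6 × 90 × 0.3535 × 4.5 = 85.9 kip (transverse, base value).
(i) R_nwl + R_nwt = 524.9 kip; (ii) 0.85 R_nwl + 1.5 R_nwt = 502 kip.
R_n = max = 524.9 kip [governs: (i)]; φR_n = 393.7 kip.

φR_n ≈ 394 kip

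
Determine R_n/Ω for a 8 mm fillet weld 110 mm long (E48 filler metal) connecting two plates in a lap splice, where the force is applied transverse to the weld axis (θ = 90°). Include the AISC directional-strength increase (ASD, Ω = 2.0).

E48XX → F_EXX = 480 MPa.
t_e = 0.707 × 8 = 5.656 mm; A_we = 5.656 × 110 = 622.2 mm².
Directional factor: 1.0 + 0.5 sin^1.5(90°) = 1.5.
F_nw = 0.6 × 480 × 1.5 = 432 MPa.
R_n/Ω = (432 × 622.2) / 2.0 × 10⁻³ = 134.4 kN.

R_n/Ω ≈ 134 kN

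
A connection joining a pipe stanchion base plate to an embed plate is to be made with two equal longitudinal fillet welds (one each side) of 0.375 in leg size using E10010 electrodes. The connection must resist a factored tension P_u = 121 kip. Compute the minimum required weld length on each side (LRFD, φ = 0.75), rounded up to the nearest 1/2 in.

L = 5.5 in on each side

E100XX → F_EXX = 100 ksi.
Throat t_e = 0.707 × 0.375 = 0.2651 in.
φr_n = 0.75 × 0.6 × 100 × 0.2651 = 11.93 kip/in.
L_req = P_u / φr_n = 121 / 11.93 = 10.14 in total.
Per side: 10.14 / 2 = 5.071 in.
Round up → use L = 5.5 in on each side.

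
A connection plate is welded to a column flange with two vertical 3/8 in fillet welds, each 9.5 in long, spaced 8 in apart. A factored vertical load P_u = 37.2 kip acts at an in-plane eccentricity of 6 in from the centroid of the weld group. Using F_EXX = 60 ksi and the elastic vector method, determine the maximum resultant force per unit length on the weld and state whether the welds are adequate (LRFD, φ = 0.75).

f_max ≈ 4.61 kip/in; adequate

Total weld length L_w = 19 in. Treat welds as unit-width lines.
Polar moment about centroid: J = 2[d³/12 + d(b/2)²] = 2[9.5³/12 + 9.5×4²] = 446.9 in³.
Direct shear f_v = P/L_w = 37.2 / 19 = 1.958 kip/in (vertical).
Torsion M = P·e = 37.2 × 6 = 223.2 kip·in.
Critical point at (x, y) = (4, 4.75) from centroid. f_tx = M·y/J = 2.372 kip/in; f_ty = M·x/J = 1.998 kip/in.
Resultant f_max = √[f_tx² + (f_v + f_ty)²] = √[2.372² + (1.958 + 1.998)²] = 4.613 kip/in.
Capacity per unit length: φr_n = 0.75 × 0.6 × 60 × (0.707 × 0.375) = 7.158 kip/in.
4.613 ≤ 7.158 → adequate.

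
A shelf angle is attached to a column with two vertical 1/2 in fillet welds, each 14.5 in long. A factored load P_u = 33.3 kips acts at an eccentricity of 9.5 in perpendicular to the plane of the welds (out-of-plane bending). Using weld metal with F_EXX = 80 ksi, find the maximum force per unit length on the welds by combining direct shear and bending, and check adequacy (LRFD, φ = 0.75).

f_max ≈ 4.66 kip/in; adequate

L_w = 2 × 14.5 = 29 in; section modulus (unit throat) S = 2 × L²/6 = 70.08 in².
Direct shear f_v = P/L_w = 33.3/29 = 1.148 kip/in.
Moment M = P × e = 33.3 × 9.5 = 316.35 kip·in; bending f_b = M/S = 4.514 kip/in.
f_max = √(f_v² + f_b²) = √(1.148² + 4.514²) = 4.658 kip/in.
φr_n = 0.75 × 0.6 × 80 × (0.707 × 0.5) = 12.73 kip/in → adequate.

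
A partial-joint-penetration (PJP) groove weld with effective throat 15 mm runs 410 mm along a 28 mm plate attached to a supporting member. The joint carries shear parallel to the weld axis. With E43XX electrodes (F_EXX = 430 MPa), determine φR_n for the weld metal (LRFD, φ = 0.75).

Effective throat (given) t_e = 15 mm.
A_we = 15 × 410 = 6150 mm².
F_nw = 0.6 F_EXX = 258 MPa.
φR_n = 0.75 × 258 × 6150 × 10⁻³ = 1190 kN.

φR_n ≈ 1190 kN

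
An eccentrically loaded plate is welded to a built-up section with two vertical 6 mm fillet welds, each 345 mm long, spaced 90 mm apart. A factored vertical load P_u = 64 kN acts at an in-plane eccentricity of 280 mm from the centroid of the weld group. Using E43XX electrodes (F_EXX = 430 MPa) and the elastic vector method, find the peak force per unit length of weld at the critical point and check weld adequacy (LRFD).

f_max ≈ 421 N/mm; adequate

Total weld length L_w = 690 mm. Treat welds as unit-width lines.
Polar moment about centroid: J = 2[d³/12 + d(b/2)²] = 2[345³/12 + 345×45²] = 8241000 mm³.
Direct shear f_v = P/L_w = 64×10³ / 690 = 92.75 N/mm (vertical).
Torsion M = P·e = 64×10³ × 280 = 17920000 N·mm.
Critical point at (x, y) = (45, 172.5) from centroid. f_tx = M·y/J = 375.1 N/mm; f_ty = M·x/J = 97.85 N/mm.
Resultant f_max = √[f_tx² + (f_v + f_ty)²] = √[375.1² + (92.75 + 97.85)²] = 420.7 N/mm.
Capacity per unit length: φr_n = 0.75 × 0.6 × 430 × (0.707 × 6) = 820.8 N/mm.
420.7 ≤ 820.8 → adequate.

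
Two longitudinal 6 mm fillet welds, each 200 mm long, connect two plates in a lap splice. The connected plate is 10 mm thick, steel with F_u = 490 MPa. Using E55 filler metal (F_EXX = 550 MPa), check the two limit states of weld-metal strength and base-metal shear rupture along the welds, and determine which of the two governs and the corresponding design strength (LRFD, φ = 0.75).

φR_n ≈ 420 kN (weld metal governs)

t_e = 0.707 × 6 = 4.242 mm; L = 400 mm.
Weld metal: φR_n = 0.75 × 0.6 × 550 × 4.242 × 400 × 10⁻³ = 420 kN.
Base metal (shear rupture): φR_n = 0.75 × 0.6 × 490 × 10 × 400 × 10⁻³ = 882 kN.
Governing: weld metal.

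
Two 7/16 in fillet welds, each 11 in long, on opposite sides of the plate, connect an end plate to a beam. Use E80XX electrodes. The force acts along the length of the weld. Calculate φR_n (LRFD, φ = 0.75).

E80XX → F_EXX = 80 ksi.
Effective throat t_e = 0.707 × 0.4375 = 0.3093 in.
Total length L = 22 in; A_we = 0.3093 × 22 = 6.805 in².
F_nw = 0.6 F_EXX = 0.6 × 80 = 48 ksi.
φR_n = 0.75 × 48 × 6.805 = 245 kips.

φR_n ≈ 245 kips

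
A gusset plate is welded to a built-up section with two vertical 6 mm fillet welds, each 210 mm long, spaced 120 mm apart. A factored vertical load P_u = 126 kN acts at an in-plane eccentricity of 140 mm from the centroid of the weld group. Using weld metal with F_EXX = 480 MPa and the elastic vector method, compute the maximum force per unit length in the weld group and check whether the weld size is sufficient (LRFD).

Total weld length L_w = 420 mm. Treat welds as unit-width lines.
Polar moment about centroid: J = 2[d³/12 + d(b/2)²] = 2[210³/12 + 210×60²] = 3056000 mm³.
Direct shear f_v = P/L_w = 126×10³ / 420 = 300 N/mm (vertical).
Torsion M = P·e = 126×10³ × 140 = 17640000 N·mm.
Critical point at (x, y) = (60, 105) from centroid. f_tx = M·y/J = 606.2 N/mm; f_ty = M·x/J = 346.4 N/mm.
Resultant f_max = √[f_tx² + (f_v + f_ty)²] = √[606.2² + (300 + 346.4)²] = 886.2 N/mm.
Capacity per unit length: φr_n = 0.75 × 0.6 × 480 × (0.707 × 6) = 916.3 N/mm.
886.2 ≤ 916.3 → adequate.

f_max ≈ 886 N/mm; adequate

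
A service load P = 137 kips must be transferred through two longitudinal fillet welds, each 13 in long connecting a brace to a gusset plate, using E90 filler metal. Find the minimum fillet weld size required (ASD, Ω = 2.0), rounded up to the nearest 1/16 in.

E90XX → F_EXX = 90 ksi.
Total weld length L = 26 in.
Required throat t_e = P × Ω / (0.6 F_EXX × L) = 137 × 2.0 / (0.6 × 90 × 26) = 0.1952 in.
Required leg w = t_e / 0.707 = 0.276 in → use 5/16 in.

w = 5/16 in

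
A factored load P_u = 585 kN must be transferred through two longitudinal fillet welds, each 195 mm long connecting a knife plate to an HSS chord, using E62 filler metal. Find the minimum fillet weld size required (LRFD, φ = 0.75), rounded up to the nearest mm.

w = 8 mm

E62XX → F_EXX = 620 MPa.
Total weld length L = 390 mm.
Required throat t_e = P_u / (φ × 0.6 F_EXX × L) = 585 / (0.75 × 0.6 × 620 × 390 × 10⁻³) = 5.376 mm.
Required leg w = t_e / 0.707 = 7.604 mm → use 8 mm.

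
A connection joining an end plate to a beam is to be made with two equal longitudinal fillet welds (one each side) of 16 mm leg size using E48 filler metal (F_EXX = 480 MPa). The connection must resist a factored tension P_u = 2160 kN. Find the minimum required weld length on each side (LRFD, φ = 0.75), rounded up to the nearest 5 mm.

Throat t_e = 0.707 × 16 = 11.31 mm.
φr_n = 0.75 × 0.6 × 480 × 11.31 × 10⁻³ = 2.443 kN/mm.
L_req = P_u / φr_n = 2160 / 2.443 = 884 mm total.
Per side: 884 / 2 = 442 mm.
Round up → use L = 445 mm on each side.

L = 445 mm on each side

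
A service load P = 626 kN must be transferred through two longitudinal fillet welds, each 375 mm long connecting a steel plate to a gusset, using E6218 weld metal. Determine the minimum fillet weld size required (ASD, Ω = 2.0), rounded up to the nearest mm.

E62XX → F_EXX = 620 MPa.
Total weld length L = 750 mm.
Required throat t_e = P × Ω / (0.6 F_EXX × L) = 626 × 2.0 / (0.6 × 620 × 750 × 10⁻³) = 4.487 mm.
Required leg w = t_e / 0.707 = 6.347 mm → use 7 mm.

w = 7 mm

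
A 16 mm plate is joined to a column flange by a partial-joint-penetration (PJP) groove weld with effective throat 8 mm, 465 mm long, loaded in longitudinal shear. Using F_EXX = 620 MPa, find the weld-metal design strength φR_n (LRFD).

φR_n ≈ 1040 kN

Effective throat (given) t_e = 8 mm.
A_we = 8 × 465 = 3720 mm².
F_nw = 0.6 F_EXX = 372 MPa.
φR_n = 0.75 × 372 × 3720 × 10⁻³ = 1038 kN.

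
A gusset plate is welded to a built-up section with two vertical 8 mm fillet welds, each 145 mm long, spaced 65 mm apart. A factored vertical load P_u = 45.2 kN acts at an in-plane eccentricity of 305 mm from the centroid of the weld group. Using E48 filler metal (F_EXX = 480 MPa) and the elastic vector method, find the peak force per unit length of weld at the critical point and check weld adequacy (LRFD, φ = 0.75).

f_max ≈ 1420 N/mm; NOT adequate

Total weld length L_w = 290 mm. Treat welds as unit-width lines.
Polar moment about centroid: J = 2[d³/12 + d(b/2)²] = 2[145³/12 + 145×32.5²] = 814400 mm³.
Direct shear f_v = P/L_w = 45.2×10³ / 290 = 155.9 N/mm (vertical).
Torsion M = P·e = 45.2×10³ × 305 = 13786000 N·mm.
Critical point at (x, y) = (32.5, 72.5) from centroid. f_tx = M·y/J = 1227 N/mm; f_ty = M·x/J = 550.1 N/mm.
Resultant f_max = √[f_tx² + (f_v + f_ty)²] = √[1227² + (155.9 + 550.1)²] = 1416 N/mm.
Capacity per unit length: φr_n = 0.75 × 0.6 × 480 × (0.707 × 8) = 1222 N/mm.
1416 > 1222 → NOT adequate.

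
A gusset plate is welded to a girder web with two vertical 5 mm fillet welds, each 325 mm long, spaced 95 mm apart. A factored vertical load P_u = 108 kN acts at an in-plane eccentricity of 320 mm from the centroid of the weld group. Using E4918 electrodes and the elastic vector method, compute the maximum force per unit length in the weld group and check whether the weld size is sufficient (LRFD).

E49XX → F_EXX = 490 MPa.
Total weld length L_w = 650 mm. Treat welds as unit-width lines.
Polar moment about centroid: J = 2[d³/12 + d(b/2)²] = 2[325³/12 + 325×47.5²] = 7188000 mm³.
Direct shear f_v = P/L_w = 108×10³ / 650 = 166.2 N/mm (vertical).
Torsion M = P·e = 108×10³ × 320 = 34560000 N·mm.
Critical point at (x, y) = (47.5, 162.5) from centroid. f_tx = M·y/J = 781.3 N/mm; f_ty = M·x/J = 228.4 N/mm.
Resultant f_max = √[f_tx² + (f_v + f_ty)²] = √[781.3² + (166.2 + 228.4)²] = 875.3 N/mm.
Capacity per unit length: φr_n = 0.75 × 0.6 × 490 × (0.707 × 5) = 779.5 N/mm.
875.3 > 779.5 → NOT adequate.

f_max ≈ 875 N/mm; NOT adequate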